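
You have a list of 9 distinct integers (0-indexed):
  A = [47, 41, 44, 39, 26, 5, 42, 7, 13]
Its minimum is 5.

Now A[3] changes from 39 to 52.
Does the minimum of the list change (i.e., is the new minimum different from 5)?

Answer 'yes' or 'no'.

Answer: no

Derivation:
Old min = 5
Change: A[3] 39 -> 52
Changed element was NOT the min; min changes only if 52 < 5.
New min = 5; changed? no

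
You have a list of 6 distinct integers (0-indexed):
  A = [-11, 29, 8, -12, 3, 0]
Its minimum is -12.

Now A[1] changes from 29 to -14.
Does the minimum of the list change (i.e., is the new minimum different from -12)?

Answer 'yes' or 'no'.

Answer: yes

Derivation:
Old min = -12
Change: A[1] 29 -> -14
Changed element was NOT the min; min changes only if -14 < -12.
New min = -14; changed? yes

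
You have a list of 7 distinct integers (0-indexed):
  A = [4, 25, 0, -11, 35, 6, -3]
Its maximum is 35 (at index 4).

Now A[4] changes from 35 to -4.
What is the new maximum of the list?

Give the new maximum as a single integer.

Answer: 25

Derivation:
Old max = 35 (at index 4)
Change: A[4] 35 -> -4
Changed element WAS the max -> may need rescan.
  Max of remaining elements: 25
  New max = max(-4, 25) = 25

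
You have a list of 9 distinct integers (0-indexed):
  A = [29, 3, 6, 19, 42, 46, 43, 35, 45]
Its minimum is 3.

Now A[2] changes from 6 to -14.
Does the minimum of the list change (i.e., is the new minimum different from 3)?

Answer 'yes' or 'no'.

Answer: yes

Derivation:
Old min = 3
Change: A[2] 6 -> -14
Changed element was NOT the min; min changes only if -14 < 3.
New min = -14; changed? yes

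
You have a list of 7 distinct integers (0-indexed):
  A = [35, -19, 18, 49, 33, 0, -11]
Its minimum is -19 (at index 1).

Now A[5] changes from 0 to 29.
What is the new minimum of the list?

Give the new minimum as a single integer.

Old min = -19 (at index 1)
Change: A[5] 0 -> 29
Changed element was NOT the old min.
  New min = min(old_min, new_val) = min(-19, 29) = -19

Answer: -19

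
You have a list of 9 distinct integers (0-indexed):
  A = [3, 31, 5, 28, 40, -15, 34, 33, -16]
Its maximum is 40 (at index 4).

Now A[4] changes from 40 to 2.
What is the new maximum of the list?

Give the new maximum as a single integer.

Answer: 34

Derivation:
Old max = 40 (at index 4)
Change: A[4] 40 -> 2
Changed element WAS the max -> may need rescan.
  Max of remaining elements: 34
  New max = max(2, 34) = 34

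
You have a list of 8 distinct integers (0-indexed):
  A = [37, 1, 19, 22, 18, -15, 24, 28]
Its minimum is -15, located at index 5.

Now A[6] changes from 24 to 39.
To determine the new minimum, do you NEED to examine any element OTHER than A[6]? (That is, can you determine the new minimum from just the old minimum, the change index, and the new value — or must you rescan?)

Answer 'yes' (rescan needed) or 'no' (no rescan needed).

Old min = -15 at index 5
Change at index 6: 24 -> 39
Index 6 was NOT the min. New min = min(-15, 39). No rescan of other elements needed.
Needs rescan: no

Answer: no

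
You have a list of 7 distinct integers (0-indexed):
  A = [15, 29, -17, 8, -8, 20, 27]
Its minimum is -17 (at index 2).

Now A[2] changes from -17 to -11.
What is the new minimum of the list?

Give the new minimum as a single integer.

Old min = -17 (at index 2)
Change: A[2] -17 -> -11
Changed element WAS the min. Need to check: is -11 still <= all others?
  Min of remaining elements: -8
  New min = min(-11, -8) = -11

Answer: -11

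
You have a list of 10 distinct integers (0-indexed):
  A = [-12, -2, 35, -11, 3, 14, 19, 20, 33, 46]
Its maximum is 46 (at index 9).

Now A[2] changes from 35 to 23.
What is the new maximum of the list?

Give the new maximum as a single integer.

Old max = 46 (at index 9)
Change: A[2] 35 -> 23
Changed element was NOT the old max.
  New max = max(old_max, new_val) = max(46, 23) = 46

Answer: 46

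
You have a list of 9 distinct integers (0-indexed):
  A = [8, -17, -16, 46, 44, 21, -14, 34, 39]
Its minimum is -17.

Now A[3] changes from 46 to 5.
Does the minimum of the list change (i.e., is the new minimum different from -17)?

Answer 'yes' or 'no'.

Answer: no

Derivation:
Old min = -17
Change: A[3] 46 -> 5
Changed element was NOT the min; min changes only if 5 < -17.
New min = -17; changed? no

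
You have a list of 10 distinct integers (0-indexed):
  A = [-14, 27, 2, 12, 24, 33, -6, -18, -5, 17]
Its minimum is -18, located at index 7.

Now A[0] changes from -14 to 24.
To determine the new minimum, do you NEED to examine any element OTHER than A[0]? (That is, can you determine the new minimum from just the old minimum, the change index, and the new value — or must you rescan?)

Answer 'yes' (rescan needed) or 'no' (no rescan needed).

Old min = -18 at index 7
Change at index 0: -14 -> 24
Index 0 was NOT the min. New min = min(-18, 24). No rescan of other elements needed.
Needs rescan: no

Answer: no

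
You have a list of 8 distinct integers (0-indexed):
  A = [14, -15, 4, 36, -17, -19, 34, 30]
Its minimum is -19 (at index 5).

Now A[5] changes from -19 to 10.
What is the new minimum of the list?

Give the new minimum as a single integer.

Answer: -17

Derivation:
Old min = -19 (at index 5)
Change: A[5] -19 -> 10
Changed element WAS the min. Need to check: is 10 still <= all others?
  Min of remaining elements: -17
  New min = min(10, -17) = -17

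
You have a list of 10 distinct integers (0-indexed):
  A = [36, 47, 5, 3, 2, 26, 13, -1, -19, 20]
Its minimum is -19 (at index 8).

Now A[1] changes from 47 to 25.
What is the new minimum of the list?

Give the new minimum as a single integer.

Answer: -19

Derivation:
Old min = -19 (at index 8)
Change: A[1] 47 -> 25
Changed element was NOT the old min.
  New min = min(old_min, new_val) = min(-19, 25) = -19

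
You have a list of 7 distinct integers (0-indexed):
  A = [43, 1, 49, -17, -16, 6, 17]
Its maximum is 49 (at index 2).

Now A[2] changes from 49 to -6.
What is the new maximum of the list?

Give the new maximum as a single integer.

Old max = 49 (at index 2)
Change: A[2] 49 -> -6
Changed element WAS the max -> may need rescan.
  Max of remaining elements: 43
  New max = max(-6, 43) = 43

Answer: 43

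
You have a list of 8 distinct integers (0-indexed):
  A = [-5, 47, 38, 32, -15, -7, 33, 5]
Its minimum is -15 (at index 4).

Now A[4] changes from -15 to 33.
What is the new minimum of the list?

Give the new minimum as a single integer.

Answer: -7

Derivation:
Old min = -15 (at index 4)
Change: A[4] -15 -> 33
Changed element WAS the min. Need to check: is 33 still <= all others?
  Min of remaining elements: -7
  New min = min(33, -7) = -7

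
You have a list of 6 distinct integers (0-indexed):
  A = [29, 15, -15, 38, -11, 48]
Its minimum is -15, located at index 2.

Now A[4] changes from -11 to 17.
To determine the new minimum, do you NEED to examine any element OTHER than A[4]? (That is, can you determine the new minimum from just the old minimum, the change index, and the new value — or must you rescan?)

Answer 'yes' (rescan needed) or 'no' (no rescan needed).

Old min = -15 at index 2
Change at index 4: -11 -> 17
Index 4 was NOT the min. New min = min(-15, 17). No rescan of other elements needed.
Needs rescan: no

Answer: no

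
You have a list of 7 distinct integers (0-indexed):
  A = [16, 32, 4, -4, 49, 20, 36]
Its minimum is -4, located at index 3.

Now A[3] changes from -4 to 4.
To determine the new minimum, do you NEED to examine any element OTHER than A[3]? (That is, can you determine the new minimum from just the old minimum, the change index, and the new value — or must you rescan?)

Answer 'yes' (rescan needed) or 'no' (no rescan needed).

Old min = -4 at index 3
Change at index 3: -4 -> 4
Index 3 WAS the min and new value 4 > old min -4. Must rescan other elements to find the new min.
Needs rescan: yes

Answer: yes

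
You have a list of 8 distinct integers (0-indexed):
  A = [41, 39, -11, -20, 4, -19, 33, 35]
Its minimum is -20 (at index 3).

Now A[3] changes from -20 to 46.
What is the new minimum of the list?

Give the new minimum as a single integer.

Old min = -20 (at index 3)
Change: A[3] -20 -> 46
Changed element WAS the min. Need to check: is 46 still <= all others?
  Min of remaining elements: -19
  New min = min(46, -19) = -19

Answer: -19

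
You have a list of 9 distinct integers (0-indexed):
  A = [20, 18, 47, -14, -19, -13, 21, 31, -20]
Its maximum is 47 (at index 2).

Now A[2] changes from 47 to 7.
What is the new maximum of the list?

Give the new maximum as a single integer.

Answer: 31

Derivation:
Old max = 47 (at index 2)
Change: A[2] 47 -> 7
Changed element WAS the max -> may need rescan.
  Max of remaining elements: 31
  New max = max(7, 31) = 31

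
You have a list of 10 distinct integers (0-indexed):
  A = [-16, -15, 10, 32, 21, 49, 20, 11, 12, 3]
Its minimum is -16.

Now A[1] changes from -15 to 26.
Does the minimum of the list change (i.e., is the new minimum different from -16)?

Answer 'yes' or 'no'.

Old min = -16
Change: A[1] -15 -> 26
Changed element was NOT the min; min changes only if 26 < -16.
New min = -16; changed? no

Answer: no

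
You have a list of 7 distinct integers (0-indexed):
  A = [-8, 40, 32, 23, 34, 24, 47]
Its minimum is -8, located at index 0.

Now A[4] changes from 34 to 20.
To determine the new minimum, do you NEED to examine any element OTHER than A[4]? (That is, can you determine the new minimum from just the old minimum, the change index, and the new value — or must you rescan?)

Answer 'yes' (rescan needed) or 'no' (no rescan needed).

Old min = -8 at index 0
Change at index 4: 34 -> 20
Index 4 was NOT the min. New min = min(-8, 20). No rescan of other elements needed.
Needs rescan: no

Answer: no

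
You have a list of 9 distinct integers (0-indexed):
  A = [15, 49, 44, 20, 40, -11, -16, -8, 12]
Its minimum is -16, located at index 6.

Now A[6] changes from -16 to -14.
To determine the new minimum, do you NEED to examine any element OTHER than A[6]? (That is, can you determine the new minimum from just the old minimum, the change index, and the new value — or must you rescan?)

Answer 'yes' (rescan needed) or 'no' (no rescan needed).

Old min = -16 at index 6
Change at index 6: -16 -> -14
Index 6 WAS the min and new value -14 > old min -16. Must rescan other elements to find the new min.
Needs rescan: yes

Answer: yes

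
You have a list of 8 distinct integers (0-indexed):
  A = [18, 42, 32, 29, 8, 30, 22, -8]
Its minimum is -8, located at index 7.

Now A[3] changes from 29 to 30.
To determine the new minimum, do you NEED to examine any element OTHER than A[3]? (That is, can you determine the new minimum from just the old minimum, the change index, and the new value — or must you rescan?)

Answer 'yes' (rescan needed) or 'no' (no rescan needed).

Old min = -8 at index 7
Change at index 3: 29 -> 30
Index 3 was NOT the min. New min = min(-8, 30). No rescan of other elements needed.
Needs rescan: no

Answer: no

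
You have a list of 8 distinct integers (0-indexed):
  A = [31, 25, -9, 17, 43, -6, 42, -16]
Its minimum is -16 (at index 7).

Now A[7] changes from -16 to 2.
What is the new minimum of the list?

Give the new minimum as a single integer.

Answer: -9

Derivation:
Old min = -16 (at index 7)
Change: A[7] -16 -> 2
Changed element WAS the min. Need to check: is 2 still <= all others?
  Min of remaining elements: -9
  New min = min(2, -9) = -9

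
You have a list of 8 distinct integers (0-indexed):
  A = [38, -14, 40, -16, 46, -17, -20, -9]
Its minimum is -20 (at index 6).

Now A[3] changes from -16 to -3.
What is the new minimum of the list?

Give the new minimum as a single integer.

Answer: -20

Derivation:
Old min = -20 (at index 6)
Change: A[3] -16 -> -3
Changed element was NOT the old min.
  New min = min(old_min, new_val) = min(-20, -3) = -20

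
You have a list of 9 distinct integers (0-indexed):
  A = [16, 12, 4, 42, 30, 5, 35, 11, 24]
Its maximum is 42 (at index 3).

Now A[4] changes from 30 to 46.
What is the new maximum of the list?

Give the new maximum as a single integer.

Old max = 42 (at index 3)
Change: A[4] 30 -> 46
Changed element was NOT the old max.
  New max = max(old_max, new_val) = max(42, 46) = 46

Answer: 46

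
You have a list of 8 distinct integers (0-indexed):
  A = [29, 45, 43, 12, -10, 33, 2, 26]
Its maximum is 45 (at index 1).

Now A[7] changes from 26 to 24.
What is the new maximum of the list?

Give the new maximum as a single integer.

Old max = 45 (at index 1)
Change: A[7] 26 -> 24
Changed element was NOT the old max.
  New max = max(old_max, new_val) = max(45, 24) = 45

Answer: 45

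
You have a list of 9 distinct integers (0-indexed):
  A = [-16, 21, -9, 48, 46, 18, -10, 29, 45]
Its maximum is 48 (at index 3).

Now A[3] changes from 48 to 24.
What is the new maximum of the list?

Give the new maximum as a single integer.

Answer: 46

Derivation:
Old max = 48 (at index 3)
Change: A[3] 48 -> 24
Changed element WAS the max -> may need rescan.
  Max of remaining elements: 46
  New max = max(24, 46) = 46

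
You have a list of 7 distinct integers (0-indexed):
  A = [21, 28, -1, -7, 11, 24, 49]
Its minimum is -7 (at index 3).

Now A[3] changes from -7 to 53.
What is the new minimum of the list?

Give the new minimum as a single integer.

Answer: -1

Derivation:
Old min = -7 (at index 3)
Change: A[3] -7 -> 53
Changed element WAS the min. Need to check: is 53 still <= all others?
  Min of remaining elements: -1
  New min = min(53, -1) = -1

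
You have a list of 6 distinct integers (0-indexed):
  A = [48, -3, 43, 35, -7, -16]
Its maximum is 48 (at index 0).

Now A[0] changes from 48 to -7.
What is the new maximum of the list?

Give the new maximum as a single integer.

Old max = 48 (at index 0)
Change: A[0] 48 -> -7
Changed element WAS the max -> may need rescan.
  Max of remaining elements: 43
  New max = max(-7, 43) = 43

Answer: 43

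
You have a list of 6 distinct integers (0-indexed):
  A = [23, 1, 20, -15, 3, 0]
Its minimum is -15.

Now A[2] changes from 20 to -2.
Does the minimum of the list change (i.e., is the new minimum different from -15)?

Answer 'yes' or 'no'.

Answer: no

Derivation:
Old min = -15
Change: A[2] 20 -> -2
Changed element was NOT the min; min changes only if -2 < -15.
New min = -15; changed? no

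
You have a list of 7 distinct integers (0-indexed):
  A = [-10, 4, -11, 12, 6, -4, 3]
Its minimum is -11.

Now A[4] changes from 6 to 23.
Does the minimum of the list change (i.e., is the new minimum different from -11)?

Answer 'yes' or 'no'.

Answer: no

Derivation:
Old min = -11
Change: A[4] 6 -> 23
Changed element was NOT the min; min changes only if 23 < -11.
New min = -11; changed? no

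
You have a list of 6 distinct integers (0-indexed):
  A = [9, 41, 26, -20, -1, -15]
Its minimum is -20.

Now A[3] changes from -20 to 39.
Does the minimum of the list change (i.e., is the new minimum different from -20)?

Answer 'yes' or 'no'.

Old min = -20
Change: A[3] -20 -> 39
Changed element was the min; new min must be rechecked.
New min = -15; changed? yes

Answer: yes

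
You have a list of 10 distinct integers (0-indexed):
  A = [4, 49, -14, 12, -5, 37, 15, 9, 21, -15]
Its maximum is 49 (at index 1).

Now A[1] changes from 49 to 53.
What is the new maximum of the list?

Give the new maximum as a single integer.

Old max = 49 (at index 1)
Change: A[1] 49 -> 53
Changed element WAS the max -> may need rescan.
  Max of remaining elements: 37
  New max = max(53, 37) = 53

Answer: 53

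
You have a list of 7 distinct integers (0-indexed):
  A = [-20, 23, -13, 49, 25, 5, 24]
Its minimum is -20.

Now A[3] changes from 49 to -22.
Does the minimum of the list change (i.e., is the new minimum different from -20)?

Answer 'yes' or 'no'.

Old min = -20
Change: A[3] 49 -> -22
Changed element was NOT the min; min changes only if -22 < -20.
New min = -22; changed? yes

Answer: yes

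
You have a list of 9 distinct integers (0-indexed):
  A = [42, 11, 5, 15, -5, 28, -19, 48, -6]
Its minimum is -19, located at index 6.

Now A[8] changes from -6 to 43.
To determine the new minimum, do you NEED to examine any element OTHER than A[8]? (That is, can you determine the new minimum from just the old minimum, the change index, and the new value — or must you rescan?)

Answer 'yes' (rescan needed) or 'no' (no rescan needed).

Answer: no

Derivation:
Old min = -19 at index 6
Change at index 8: -6 -> 43
Index 8 was NOT the min. New min = min(-19, 43). No rescan of other elements needed.
Needs rescan: no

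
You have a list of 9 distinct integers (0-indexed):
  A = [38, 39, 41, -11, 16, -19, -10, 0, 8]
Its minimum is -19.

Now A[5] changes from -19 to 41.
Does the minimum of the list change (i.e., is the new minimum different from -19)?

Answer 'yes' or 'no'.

Old min = -19
Change: A[5] -19 -> 41
Changed element was the min; new min must be rechecked.
New min = -11; changed? yes

Answer: yes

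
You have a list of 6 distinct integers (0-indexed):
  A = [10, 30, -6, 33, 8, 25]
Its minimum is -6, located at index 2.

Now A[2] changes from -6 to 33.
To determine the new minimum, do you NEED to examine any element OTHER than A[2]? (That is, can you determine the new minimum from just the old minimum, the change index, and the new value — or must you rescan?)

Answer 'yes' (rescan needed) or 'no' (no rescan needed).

Old min = -6 at index 2
Change at index 2: -6 -> 33
Index 2 WAS the min and new value 33 > old min -6. Must rescan other elements to find the new min.
Needs rescan: yes

Answer: yes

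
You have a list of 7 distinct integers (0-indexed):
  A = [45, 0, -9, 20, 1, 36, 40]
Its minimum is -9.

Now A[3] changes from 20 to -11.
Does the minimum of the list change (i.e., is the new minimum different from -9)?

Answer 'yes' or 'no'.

Old min = -9
Change: A[3] 20 -> -11
Changed element was NOT the min; min changes only if -11 < -9.
New min = -11; changed? yes

Answer: yes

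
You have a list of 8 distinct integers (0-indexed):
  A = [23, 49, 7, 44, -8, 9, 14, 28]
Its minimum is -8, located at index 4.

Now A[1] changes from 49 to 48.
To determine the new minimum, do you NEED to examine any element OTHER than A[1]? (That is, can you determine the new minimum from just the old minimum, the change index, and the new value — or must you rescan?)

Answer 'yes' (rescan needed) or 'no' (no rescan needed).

Old min = -8 at index 4
Change at index 1: 49 -> 48
Index 1 was NOT the min. New min = min(-8, 48). No rescan of other elements needed.
Needs rescan: no

Answer: no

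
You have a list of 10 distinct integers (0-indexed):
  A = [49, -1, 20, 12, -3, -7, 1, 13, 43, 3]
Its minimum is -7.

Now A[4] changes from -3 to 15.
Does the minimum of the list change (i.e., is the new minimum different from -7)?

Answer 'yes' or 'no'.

Answer: no

Derivation:
Old min = -7
Change: A[4] -3 -> 15
Changed element was NOT the min; min changes only if 15 < -7.
New min = -7; changed? no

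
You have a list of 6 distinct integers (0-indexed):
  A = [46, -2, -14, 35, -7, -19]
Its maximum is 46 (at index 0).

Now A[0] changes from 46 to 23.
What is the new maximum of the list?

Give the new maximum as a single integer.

Old max = 46 (at index 0)
Change: A[0] 46 -> 23
Changed element WAS the max -> may need rescan.
  Max of remaining elements: 35
  New max = max(23, 35) = 35

Answer: 35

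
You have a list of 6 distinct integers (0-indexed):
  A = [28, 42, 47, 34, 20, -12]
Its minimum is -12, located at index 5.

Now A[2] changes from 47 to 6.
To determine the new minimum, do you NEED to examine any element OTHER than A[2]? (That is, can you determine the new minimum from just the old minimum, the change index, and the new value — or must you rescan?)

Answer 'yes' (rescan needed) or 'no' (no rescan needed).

Answer: no

Derivation:
Old min = -12 at index 5
Change at index 2: 47 -> 6
Index 2 was NOT the min. New min = min(-12, 6). No rescan of other elements needed.
Needs rescan: no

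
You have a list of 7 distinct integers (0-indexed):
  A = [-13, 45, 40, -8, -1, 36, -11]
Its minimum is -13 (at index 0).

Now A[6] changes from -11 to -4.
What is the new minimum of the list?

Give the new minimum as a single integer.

Old min = -13 (at index 0)
Change: A[6] -11 -> -4
Changed element was NOT the old min.
  New min = min(old_min, new_val) = min(-13, -4) = -13

Answer: -13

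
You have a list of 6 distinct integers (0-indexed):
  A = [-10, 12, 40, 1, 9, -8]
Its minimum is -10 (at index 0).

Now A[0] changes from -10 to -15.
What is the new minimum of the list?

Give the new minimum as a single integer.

Answer: -15

Derivation:
Old min = -10 (at index 0)
Change: A[0] -10 -> -15
Changed element WAS the min. Need to check: is -15 still <= all others?
  Min of remaining elements: -8
  New min = min(-15, -8) = -15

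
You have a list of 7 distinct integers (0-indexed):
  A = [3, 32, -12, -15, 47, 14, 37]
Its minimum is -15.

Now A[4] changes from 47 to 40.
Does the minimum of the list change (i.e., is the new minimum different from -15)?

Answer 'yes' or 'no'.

Answer: no

Derivation:
Old min = -15
Change: A[4] 47 -> 40
Changed element was NOT the min; min changes only if 40 < -15.
New min = -15; changed? no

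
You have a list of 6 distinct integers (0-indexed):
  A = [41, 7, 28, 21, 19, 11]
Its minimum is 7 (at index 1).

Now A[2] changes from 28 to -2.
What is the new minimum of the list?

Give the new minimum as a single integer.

Old min = 7 (at index 1)
Change: A[2] 28 -> -2
Changed element was NOT the old min.
  New min = min(old_min, new_val) = min(7, -2) = -2

Answer: -2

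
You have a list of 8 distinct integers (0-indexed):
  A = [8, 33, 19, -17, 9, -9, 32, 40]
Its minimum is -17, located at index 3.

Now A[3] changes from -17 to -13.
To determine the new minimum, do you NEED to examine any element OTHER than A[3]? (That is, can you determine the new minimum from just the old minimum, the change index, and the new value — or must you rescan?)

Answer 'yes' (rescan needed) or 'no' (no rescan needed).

Old min = -17 at index 3
Change at index 3: -17 -> -13
Index 3 WAS the min and new value -13 > old min -17. Must rescan other elements to find the new min.
Needs rescan: yes

Answer: yes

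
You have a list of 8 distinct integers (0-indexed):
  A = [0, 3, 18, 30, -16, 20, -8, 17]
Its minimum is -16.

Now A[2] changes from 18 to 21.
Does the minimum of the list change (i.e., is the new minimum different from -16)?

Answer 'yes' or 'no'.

Old min = -16
Change: A[2] 18 -> 21
Changed element was NOT the min; min changes only if 21 < -16.
New min = -16; changed? no

Answer: no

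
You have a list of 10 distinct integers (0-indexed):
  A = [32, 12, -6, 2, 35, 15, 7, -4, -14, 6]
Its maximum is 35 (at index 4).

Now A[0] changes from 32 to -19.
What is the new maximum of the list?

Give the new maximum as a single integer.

Old max = 35 (at index 4)
Change: A[0] 32 -> -19
Changed element was NOT the old max.
  New max = max(old_max, new_val) = max(35, -19) = 35

Answer: 35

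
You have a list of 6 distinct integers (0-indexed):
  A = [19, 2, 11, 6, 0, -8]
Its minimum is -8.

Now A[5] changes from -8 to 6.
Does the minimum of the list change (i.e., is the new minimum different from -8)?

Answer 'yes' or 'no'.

Old min = -8
Change: A[5] -8 -> 6
Changed element was the min; new min must be rechecked.
New min = 0; changed? yes

Answer: yes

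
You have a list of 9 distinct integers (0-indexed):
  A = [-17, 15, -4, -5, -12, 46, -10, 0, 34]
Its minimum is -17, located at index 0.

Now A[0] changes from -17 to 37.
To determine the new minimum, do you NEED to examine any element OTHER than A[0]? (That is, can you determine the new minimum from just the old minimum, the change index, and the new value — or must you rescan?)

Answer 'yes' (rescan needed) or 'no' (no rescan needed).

Old min = -17 at index 0
Change at index 0: -17 -> 37
Index 0 WAS the min and new value 37 > old min -17. Must rescan other elements to find the new min.
Needs rescan: yes

Answer: yes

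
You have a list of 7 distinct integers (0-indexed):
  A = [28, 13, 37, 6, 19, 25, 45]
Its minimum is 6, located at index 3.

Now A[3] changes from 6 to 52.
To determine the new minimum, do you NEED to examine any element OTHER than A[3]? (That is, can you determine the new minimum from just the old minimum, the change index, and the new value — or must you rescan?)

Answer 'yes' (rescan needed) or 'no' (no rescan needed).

Answer: yes

Derivation:
Old min = 6 at index 3
Change at index 3: 6 -> 52
Index 3 WAS the min and new value 52 > old min 6. Must rescan other elements to find the new min.
Needs rescan: yes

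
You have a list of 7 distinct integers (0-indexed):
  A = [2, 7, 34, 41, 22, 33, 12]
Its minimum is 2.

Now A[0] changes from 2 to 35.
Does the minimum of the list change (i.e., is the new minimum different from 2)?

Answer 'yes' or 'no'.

Answer: yes

Derivation:
Old min = 2
Change: A[0] 2 -> 35
Changed element was the min; new min must be rechecked.
New min = 7; changed? yes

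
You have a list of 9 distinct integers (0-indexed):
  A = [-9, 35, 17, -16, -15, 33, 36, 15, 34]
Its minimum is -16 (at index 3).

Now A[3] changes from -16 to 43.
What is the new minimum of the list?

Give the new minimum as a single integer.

Answer: -15

Derivation:
Old min = -16 (at index 3)
Change: A[3] -16 -> 43
Changed element WAS the min. Need to check: is 43 still <= all others?
  Min of remaining elements: -15
  New min = min(43, -15) = -15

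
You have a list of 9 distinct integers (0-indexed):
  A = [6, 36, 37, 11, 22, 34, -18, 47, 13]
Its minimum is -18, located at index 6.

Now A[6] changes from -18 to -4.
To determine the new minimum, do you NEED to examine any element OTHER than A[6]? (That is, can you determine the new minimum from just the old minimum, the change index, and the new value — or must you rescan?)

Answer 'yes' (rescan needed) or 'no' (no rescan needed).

Answer: yes

Derivation:
Old min = -18 at index 6
Change at index 6: -18 -> -4
Index 6 WAS the min and new value -4 > old min -18. Must rescan other elements to find the new min.
Needs rescan: yes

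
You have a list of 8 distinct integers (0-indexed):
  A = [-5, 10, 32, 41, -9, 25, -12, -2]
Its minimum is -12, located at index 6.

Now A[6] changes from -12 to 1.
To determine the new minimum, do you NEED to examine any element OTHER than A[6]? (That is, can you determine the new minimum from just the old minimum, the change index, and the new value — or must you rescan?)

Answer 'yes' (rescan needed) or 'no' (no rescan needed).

Old min = -12 at index 6
Change at index 6: -12 -> 1
Index 6 WAS the min and new value 1 > old min -12. Must rescan other elements to find the new min.
Needs rescan: yes

Answer: yes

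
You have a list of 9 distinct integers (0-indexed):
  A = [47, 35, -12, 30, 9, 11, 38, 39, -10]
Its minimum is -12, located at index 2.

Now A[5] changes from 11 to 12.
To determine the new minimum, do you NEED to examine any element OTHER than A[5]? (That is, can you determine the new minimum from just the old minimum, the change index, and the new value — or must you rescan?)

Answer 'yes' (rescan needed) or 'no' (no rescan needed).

Old min = -12 at index 2
Change at index 5: 11 -> 12
Index 5 was NOT the min. New min = min(-12, 12). No rescan of other elements needed.
Needs rescan: no

Answer: no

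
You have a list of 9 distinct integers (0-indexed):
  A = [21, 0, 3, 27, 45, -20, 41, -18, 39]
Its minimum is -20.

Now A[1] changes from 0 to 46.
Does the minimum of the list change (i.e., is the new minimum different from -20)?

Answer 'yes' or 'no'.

Old min = -20
Change: A[1] 0 -> 46
Changed element was NOT the min; min changes only if 46 < -20.
New min = -20; changed? no

Answer: no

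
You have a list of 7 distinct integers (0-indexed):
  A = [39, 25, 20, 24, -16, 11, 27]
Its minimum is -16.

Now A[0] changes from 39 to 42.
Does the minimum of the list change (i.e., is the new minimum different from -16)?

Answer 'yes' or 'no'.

Answer: no

Derivation:
Old min = -16
Change: A[0] 39 -> 42
Changed element was NOT the min; min changes only if 42 < -16.
New min = -16; changed? no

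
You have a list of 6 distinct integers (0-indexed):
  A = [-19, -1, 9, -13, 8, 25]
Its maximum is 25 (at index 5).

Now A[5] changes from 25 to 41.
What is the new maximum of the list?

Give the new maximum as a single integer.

Old max = 25 (at index 5)
Change: A[5] 25 -> 41
Changed element WAS the max -> may need rescan.
  Max of remaining elements: 9
  New max = max(41, 9) = 41

Answer: 41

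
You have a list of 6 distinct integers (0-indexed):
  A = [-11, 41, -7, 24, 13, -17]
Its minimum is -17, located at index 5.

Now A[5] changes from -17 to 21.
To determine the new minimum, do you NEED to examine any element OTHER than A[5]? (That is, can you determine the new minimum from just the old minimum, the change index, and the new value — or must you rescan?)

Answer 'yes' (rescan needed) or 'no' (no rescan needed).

Old min = -17 at index 5
Change at index 5: -17 -> 21
Index 5 WAS the min and new value 21 > old min -17. Must rescan other elements to find the new min.
Needs rescan: yes

Answer: yes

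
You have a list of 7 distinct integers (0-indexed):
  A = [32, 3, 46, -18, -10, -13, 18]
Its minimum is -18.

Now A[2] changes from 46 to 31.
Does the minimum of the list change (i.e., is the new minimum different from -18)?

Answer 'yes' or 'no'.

Answer: no

Derivation:
Old min = -18
Change: A[2] 46 -> 31
Changed element was NOT the min; min changes only if 31 < -18.
New min = -18; changed? no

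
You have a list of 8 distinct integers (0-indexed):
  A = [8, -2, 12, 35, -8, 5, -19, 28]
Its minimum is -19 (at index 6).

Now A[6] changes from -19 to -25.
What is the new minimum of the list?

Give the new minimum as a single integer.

Old min = -19 (at index 6)
Change: A[6] -19 -> -25
Changed element WAS the min. Need to check: is -25 still <= all others?
  Min of remaining elements: -8
  New min = min(-25, -8) = -25

Answer: -25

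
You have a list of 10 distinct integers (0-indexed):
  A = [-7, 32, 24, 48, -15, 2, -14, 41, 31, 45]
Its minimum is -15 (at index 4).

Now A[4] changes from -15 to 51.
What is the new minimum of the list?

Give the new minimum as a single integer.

Old min = -15 (at index 4)
Change: A[4] -15 -> 51
Changed element WAS the min. Need to check: is 51 still <= all others?
  Min of remaining elements: -14
  New min = min(51, -14) = -14

Answer: -14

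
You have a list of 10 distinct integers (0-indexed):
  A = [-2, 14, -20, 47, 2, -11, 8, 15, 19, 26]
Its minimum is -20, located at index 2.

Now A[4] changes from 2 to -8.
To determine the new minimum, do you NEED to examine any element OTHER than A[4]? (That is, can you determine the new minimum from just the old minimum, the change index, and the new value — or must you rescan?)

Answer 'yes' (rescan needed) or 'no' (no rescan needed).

Answer: no

Derivation:
Old min = -20 at index 2
Change at index 4: 2 -> -8
Index 4 was NOT the min. New min = min(-20, -8). No rescan of other elements needed.
Needs rescan: no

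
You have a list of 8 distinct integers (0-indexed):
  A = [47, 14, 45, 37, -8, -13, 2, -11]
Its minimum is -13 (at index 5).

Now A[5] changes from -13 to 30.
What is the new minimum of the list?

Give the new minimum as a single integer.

Old min = -13 (at index 5)
Change: A[5] -13 -> 30
Changed element WAS the min. Need to check: is 30 still <= all others?
  Min of remaining elements: -11
  New min = min(30, -11) = -11

Answer: -11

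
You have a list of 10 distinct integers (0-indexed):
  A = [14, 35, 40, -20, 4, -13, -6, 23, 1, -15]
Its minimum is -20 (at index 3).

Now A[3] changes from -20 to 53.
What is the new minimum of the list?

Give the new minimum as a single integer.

Answer: -15

Derivation:
Old min = -20 (at index 3)
Change: A[3] -20 -> 53
Changed element WAS the min. Need to check: is 53 still <= all others?
  Min of remaining elements: -15
  New min = min(53, -15) = -15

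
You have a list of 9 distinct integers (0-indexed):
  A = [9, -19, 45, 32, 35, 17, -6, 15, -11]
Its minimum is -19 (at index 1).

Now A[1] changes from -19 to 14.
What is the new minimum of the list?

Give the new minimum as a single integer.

Old min = -19 (at index 1)
Change: A[1] -19 -> 14
Changed element WAS the min. Need to check: is 14 still <= all others?
  Min of remaining elements: -11
  New min = min(14, -11) = -11

Answer: -11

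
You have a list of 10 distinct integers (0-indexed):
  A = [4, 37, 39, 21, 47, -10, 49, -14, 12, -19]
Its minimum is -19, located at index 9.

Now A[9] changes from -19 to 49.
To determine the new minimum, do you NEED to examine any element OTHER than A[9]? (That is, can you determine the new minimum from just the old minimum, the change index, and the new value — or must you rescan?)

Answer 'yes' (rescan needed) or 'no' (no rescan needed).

Answer: yes

Derivation:
Old min = -19 at index 9
Change at index 9: -19 -> 49
Index 9 WAS the min and new value 49 > old min -19. Must rescan other elements to find the new min.
Needs rescan: yes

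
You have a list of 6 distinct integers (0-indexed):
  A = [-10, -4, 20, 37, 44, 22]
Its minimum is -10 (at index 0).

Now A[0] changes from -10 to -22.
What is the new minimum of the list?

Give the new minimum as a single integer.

Answer: -22

Derivation:
Old min = -10 (at index 0)
Change: A[0] -10 -> -22
Changed element WAS the min. Need to check: is -22 still <= all others?
  Min of remaining elements: -4
  New min = min(-22, -4) = -22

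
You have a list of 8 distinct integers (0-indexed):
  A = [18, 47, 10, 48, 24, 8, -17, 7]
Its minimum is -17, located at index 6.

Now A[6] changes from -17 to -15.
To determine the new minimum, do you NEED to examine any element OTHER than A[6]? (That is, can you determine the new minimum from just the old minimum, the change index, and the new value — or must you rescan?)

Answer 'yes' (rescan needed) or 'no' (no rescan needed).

Answer: yes

Derivation:
Old min = -17 at index 6
Change at index 6: -17 -> -15
Index 6 WAS the min and new value -15 > old min -17. Must rescan other elements to find the new min.
Needs rescan: yes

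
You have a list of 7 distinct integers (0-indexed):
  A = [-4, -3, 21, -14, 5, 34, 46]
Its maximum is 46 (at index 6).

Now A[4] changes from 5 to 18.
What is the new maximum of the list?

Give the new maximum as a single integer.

Old max = 46 (at index 6)
Change: A[4] 5 -> 18
Changed element was NOT the old max.
  New max = max(old_max, new_val) = max(46, 18) = 46

Answer: 46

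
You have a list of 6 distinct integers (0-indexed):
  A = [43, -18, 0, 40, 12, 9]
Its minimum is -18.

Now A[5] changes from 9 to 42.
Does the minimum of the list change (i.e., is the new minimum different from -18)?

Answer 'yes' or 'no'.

Old min = -18
Change: A[5] 9 -> 42
Changed element was NOT the min; min changes only if 42 < -18.
New min = -18; changed? no

Answer: no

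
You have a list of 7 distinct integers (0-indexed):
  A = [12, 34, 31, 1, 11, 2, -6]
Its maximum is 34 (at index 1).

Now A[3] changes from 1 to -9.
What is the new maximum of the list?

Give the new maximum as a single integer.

Old max = 34 (at index 1)
Change: A[3] 1 -> -9
Changed element was NOT the old max.
  New max = max(old_max, new_val) = max(34, -9) = 34

Answer: 34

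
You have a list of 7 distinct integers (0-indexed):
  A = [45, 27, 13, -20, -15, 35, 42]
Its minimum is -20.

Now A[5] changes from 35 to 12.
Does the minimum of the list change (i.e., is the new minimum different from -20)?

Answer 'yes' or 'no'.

Old min = -20
Change: A[5] 35 -> 12
Changed element was NOT the min; min changes only if 12 < -20.
New min = -20; changed? no

Answer: no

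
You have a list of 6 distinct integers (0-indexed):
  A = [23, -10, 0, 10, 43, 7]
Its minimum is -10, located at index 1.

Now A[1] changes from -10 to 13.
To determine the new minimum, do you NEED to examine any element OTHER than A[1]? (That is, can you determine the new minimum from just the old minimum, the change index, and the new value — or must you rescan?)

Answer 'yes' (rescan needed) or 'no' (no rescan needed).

Answer: yes

Derivation:
Old min = -10 at index 1
Change at index 1: -10 -> 13
Index 1 WAS the min and new value 13 > old min -10. Must rescan other elements to find the new min.
Needs rescan: yes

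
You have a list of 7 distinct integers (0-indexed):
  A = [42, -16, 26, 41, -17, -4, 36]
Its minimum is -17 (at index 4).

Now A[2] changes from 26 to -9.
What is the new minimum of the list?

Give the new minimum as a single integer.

Answer: -17

Derivation:
Old min = -17 (at index 4)
Change: A[2] 26 -> -9
Changed element was NOT the old min.
  New min = min(old_min, new_val) = min(-17, -9) = -17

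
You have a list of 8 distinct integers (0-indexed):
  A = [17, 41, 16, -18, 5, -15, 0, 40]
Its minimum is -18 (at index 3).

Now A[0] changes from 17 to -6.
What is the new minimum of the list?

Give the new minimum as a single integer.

Answer: -18

Derivation:
Old min = -18 (at index 3)
Change: A[0] 17 -> -6
Changed element was NOT the old min.
  New min = min(old_min, new_val) = min(-18, -6) = -18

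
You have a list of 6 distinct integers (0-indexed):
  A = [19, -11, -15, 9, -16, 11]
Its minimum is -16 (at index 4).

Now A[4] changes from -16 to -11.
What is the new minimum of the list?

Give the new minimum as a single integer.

Old min = -16 (at index 4)
Change: A[4] -16 -> -11
Changed element WAS the min. Need to check: is -11 still <= all others?
  Min of remaining elements: -15
  New min = min(-11, -15) = -15

Answer: -15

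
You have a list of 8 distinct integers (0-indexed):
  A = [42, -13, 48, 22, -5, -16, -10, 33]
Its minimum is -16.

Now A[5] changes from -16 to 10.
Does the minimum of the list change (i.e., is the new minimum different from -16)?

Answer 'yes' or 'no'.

Old min = -16
Change: A[5] -16 -> 10
Changed element was the min; new min must be rechecked.
New min = -13; changed? yes

Answer: yes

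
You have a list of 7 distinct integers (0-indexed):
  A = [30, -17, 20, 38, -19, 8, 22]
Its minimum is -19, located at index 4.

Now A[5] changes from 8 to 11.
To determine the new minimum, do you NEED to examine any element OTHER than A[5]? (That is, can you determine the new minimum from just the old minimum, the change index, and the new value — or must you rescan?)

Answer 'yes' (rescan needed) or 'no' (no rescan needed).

Answer: no

Derivation:
Old min = -19 at index 4
Change at index 5: 8 -> 11
Index 5 was NOT the min. New min = min(-19, 11). No rescan of other elements needed.
Needs rescan: no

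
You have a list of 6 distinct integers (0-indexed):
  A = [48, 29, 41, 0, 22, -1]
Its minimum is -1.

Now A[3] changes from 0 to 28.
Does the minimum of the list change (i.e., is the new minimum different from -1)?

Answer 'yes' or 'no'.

Old min = -1
Change: A[3] 0 -> 28
Changed element was NOT the min; min changes only if 28 < -1.
New min = -1; changed? no

Answer: no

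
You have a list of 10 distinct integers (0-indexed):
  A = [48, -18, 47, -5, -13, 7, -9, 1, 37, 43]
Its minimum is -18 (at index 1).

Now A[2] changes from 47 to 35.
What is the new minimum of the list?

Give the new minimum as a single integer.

Answer: -18

Derivation:
Old min = -18 (at index 1)
Change: A[2] 47 -> 35
Changed element was NOT the old min.
  New min = min(old_min, new_val) = min(-18, 35) = -18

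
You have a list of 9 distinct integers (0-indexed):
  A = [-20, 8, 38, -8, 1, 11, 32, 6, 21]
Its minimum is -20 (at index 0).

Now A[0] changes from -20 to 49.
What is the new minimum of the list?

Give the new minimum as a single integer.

Old min = -20 (at index 0)
Change: A[0] -20 -> 49
Changed element WAS the min. Need to check: is 49 still <= all others?
  Min of remaining elements: -8
  New min = min(49, -8) = -8

Answer: -8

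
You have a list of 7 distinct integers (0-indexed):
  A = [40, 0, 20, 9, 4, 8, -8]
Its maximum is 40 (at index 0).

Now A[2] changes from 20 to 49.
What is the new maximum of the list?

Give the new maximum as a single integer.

Old max = 40 (at index 0)
Change: A[2] 20 -> 49
Changed element was NOT the old max.
  New max = max(old_max, new_val) = max(40, 49) = 49

Answer: 49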